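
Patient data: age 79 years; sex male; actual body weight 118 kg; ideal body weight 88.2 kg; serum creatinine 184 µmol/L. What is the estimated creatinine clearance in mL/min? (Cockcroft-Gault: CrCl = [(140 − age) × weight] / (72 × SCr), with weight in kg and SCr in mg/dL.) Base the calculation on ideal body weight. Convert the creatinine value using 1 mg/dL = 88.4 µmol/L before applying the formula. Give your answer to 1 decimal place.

SCr = 184 / 88.4 = 2.081 mg/dL
CrCl = (140 − 79) × 88.2 / (72 × 2.081) = 5380.2 / 149.83 ≈ 35.9 mL/min

35.9 mL/min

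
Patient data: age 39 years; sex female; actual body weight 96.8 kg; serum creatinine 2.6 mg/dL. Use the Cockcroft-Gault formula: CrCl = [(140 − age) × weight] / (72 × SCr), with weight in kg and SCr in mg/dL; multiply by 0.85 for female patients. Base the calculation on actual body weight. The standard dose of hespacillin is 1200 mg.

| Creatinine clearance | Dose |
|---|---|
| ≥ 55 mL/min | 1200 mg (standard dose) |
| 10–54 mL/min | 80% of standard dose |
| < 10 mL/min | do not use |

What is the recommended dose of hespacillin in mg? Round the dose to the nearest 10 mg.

960 mg

CrCl = (140 − 39) × 96.8 / (72 × 2.6) × 0.85 = 9776.8 / 187.20 × 0.85 ≈ 44.4 mL/min
CrCl ≈ 44 mL/min → bracket 10–54 mL/min.
80% of 1200 mg = 960 mg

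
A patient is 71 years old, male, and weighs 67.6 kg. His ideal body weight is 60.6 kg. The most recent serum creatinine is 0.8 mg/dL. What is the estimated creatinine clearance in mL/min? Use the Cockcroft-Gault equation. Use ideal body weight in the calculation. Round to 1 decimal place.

CrCl = (140 − 71) × 60.6 / (72 × 0.8) = 4181.4 / 57.60 ≈ 72.6 mL/min

72.6 mL/min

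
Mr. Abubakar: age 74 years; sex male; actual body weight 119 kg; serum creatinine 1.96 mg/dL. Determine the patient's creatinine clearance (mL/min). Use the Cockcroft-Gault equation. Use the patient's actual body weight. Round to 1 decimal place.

CrCl = (140 − 74) × 119 / (72 × 1.96) = 7854.0 / 141.12 ≈ 55.7 mL/min

55.7 mL/min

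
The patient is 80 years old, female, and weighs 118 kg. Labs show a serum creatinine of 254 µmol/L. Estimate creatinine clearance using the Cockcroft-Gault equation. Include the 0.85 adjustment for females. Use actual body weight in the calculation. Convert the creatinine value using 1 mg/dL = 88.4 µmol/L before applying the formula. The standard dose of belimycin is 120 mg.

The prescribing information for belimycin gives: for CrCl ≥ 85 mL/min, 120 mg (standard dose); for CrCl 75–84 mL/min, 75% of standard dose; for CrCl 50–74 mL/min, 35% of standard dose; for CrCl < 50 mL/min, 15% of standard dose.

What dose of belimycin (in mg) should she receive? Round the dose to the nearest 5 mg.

SCr = 254 / 88.4 = 2.873 mg/dL
CrCl = (140 − 80) × 118 / (72 × 2.873) × 0.85 = 7080.0 / 206.86 × 0.85 ≈ 29.1 mL/min
CrCl ≈ 29 mL/min → bracket < 50 mL/min.
15% of 120 mg = 18 mg → 20 mg

20 mg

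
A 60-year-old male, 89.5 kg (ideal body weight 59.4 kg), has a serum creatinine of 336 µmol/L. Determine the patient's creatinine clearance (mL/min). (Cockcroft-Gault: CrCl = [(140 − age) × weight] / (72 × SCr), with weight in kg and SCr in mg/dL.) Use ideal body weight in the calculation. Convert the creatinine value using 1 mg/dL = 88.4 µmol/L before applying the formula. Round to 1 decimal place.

17.4 mL/min

SCr = 336 / 88.4 = 3.801 mg/dL
CrCl = (140 − 60) × 59.4 / (72 × 3.801) = 4752.0 / 273.67 ≈ 17.4 mL/min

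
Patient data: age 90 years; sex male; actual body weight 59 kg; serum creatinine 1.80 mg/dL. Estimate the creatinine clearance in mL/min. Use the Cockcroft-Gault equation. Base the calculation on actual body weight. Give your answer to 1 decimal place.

22.8 mL/min

CrCl = (140 − 90) × 59 / (72 × 1.8) = 2950.0 / 129.60 ≈ 22.8 mL/min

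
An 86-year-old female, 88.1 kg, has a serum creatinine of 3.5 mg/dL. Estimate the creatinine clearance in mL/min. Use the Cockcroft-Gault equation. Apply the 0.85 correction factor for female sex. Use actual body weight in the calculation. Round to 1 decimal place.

16.0 mL/min

CrCl = (140 − 86) × 88.1 / (72 × 3.5) × 0.85 = 4757.4 / 252.00 × 0.85 ≈ 16.0 mL/min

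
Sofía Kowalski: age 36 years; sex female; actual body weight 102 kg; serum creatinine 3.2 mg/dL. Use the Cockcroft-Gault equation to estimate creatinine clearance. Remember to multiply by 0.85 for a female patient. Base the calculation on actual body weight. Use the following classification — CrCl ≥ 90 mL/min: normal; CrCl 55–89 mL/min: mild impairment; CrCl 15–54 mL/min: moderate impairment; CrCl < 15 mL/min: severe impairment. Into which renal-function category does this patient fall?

moderate impairment

CrCl = (140 − 36) × 102 / (72 × 3.2) × 0.85 = 10608.0 / 230.40 × 0.85 ≈ 39.1 mL/min
39 mL/min falls in the 'moderate impairment' range.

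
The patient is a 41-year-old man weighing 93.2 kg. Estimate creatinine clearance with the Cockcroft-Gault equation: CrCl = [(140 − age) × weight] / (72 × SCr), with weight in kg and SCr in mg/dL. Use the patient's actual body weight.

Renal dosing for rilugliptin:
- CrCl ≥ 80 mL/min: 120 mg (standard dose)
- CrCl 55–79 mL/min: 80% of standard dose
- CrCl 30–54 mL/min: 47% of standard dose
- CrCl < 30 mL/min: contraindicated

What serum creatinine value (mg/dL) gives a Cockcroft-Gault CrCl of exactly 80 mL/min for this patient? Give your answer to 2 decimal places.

Standard dose requires CrCl ≥ 80 mL/min.
Set (140 − 41) × 93.2 / (72 × SCr) = 80
SCr = (140 − 41) × 93.2 / (72 × 80) = 1.602 mg/dL

1.60 mg/dL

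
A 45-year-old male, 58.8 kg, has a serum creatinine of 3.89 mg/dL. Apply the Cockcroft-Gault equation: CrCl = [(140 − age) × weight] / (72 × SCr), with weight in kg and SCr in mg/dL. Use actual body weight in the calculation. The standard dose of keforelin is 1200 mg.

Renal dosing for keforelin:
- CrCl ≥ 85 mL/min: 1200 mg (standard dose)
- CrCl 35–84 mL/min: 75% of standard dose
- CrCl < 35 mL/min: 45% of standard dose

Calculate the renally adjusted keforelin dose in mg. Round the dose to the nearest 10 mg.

CrCl = (140 − 45) × 58.8 / (72 × 3.89) = 5586.0 / 280.08 ≈ 19.9 mL/min
CrCl ≈ 20 mL/min → bracket < 35 mL/min.
45% of 1200 mg = 540 mg

540 mg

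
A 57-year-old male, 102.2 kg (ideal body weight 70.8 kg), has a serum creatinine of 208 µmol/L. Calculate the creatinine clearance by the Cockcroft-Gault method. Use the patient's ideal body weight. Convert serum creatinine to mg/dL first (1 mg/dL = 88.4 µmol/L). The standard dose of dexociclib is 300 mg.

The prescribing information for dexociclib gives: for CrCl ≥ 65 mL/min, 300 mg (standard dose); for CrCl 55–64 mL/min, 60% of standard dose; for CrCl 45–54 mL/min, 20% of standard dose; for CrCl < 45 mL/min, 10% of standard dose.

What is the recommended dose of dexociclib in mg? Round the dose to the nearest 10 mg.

SCr = 208 / 88.4 = 2.353 mg/dL
CrCl = (140 − 57) × 70.8 / (72 × 2.353) = 5876.4 / 169.42 ≈ 34.7 mL/min
CrCl ≈ 35 mL/min → bracket < 45 mL/min.
10% of 300 mg = 30 mg

30 mg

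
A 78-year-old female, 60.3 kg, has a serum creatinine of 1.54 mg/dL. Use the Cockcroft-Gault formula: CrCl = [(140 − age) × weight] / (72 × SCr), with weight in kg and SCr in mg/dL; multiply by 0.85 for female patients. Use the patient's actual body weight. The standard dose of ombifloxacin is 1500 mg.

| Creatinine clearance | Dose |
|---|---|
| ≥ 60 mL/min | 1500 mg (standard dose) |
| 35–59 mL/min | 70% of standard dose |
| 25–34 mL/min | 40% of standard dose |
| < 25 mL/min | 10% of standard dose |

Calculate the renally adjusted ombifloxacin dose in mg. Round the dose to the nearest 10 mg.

600 mg

CrCl = (140 − 78) × 60.3 / (72 × 1.54) × 0.85 = 3738.6 / 110.88 × 0.85 ≈ 28.7 mL/min
CrCl ≈ 29 mL/min → bracket 25–34 mL/min.
40% of 1500 mg = 600 mg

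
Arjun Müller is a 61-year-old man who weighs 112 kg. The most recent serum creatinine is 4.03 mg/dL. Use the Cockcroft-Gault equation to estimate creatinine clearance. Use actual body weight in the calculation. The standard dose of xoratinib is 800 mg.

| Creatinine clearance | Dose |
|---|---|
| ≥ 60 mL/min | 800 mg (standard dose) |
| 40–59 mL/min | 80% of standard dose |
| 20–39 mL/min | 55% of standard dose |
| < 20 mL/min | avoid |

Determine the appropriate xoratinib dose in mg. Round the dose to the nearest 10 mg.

440 mg

CrCl = (140 − 61) × 112 / (72 × 4.03) = 8848.0 / 290.16 ≈ 30.5 mL/min
CrCl ≈ 30 mL/min → bracket 20–39 mL/min.
55% of 800 mg = 440 mg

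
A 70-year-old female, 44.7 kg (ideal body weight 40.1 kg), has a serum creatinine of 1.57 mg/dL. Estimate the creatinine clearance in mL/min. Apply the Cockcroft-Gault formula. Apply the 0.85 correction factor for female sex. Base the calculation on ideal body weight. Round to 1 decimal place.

21.1 mL/min

CrCl = (140 − 70) × 40.1 / (72 × 1.57) × 0.85 = 2807.0 / 113.04 × 0.85 ≈ 21.1 mL/min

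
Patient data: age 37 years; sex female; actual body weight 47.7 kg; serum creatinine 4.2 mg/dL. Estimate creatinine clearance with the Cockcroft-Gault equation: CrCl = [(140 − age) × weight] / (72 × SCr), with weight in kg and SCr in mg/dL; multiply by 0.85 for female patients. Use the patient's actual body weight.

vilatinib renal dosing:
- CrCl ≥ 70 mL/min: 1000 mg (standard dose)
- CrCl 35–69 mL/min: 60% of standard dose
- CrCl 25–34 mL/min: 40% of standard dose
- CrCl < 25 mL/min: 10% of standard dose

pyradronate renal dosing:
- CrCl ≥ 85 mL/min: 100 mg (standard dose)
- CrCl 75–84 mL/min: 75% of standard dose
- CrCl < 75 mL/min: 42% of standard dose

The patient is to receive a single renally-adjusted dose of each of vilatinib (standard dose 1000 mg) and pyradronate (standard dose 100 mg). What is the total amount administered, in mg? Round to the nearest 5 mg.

140 mg

CrCl = (140 − 37) × 47.7 / (72 × 4.2) × 0.85 = 4913.1 / 302.40 × 0.85 ≈ 13.8 mL/min
CrCl ≈ 14 mL/min.
vilatinib: < 25 mL/min → 10% of 1000 mg = 100 mg.
pyradronate: < 75 mL/min → 42% of 100 mg = 42 mg.
Total = 100 + 42 = 142 mg.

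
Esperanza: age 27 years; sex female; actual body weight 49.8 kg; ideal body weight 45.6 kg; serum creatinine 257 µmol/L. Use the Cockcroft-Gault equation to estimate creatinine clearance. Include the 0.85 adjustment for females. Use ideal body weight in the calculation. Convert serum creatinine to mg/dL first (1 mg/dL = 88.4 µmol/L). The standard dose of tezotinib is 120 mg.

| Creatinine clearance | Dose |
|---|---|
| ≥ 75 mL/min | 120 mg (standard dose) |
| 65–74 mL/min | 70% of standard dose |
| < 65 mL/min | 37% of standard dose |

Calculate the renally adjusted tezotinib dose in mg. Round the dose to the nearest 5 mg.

SCr = 257 / 88.4 = 2.907 mg/dL
CrCl = (140 − 27) × 45.6 / (72 × 2.907) × 0.85 = 5152.8 / 209.30 × 0.85 ≈ 20.9 mL/min
CrCl ≈ 21 mL/min → bracket < 65 mL/min.
37% of 120 mg = 44.4 mg → 45 mg

45 mg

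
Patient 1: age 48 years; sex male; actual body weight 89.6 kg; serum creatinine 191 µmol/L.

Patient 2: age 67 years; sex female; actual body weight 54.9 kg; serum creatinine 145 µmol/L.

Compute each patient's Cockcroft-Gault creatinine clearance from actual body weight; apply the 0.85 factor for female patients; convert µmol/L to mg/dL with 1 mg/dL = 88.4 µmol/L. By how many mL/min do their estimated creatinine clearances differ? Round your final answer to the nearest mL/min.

Patient 1: SCr = 191 / 88.4 = 2.161 mg/dL
Patient 1: CrCl = (140 − 48) × 89.6 / (72 × 2.161) = 8243.2 / 155.59 ≈ 53.0 mL/min
Patient 2: SCr = 145 / 88.4 = 1.64 mg/dL
Patient 2: CrCl = (140 − 67) × 54.9 / (72 × 1.64) × 0.85 = 4007.7 / 118.08 × 0.85 ≈ 28.8 mL/min
|53.0 − 28.8| = 24.2 mL/min

24 mL/min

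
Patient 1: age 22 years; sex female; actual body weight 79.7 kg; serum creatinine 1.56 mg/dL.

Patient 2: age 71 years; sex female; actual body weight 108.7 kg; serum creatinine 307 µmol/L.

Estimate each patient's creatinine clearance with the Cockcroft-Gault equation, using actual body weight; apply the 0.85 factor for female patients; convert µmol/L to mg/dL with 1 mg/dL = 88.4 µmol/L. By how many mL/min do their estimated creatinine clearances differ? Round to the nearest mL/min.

46 mL/min

Patient 1: CrCl = (140 − 22) × 79.7 / (72 × 1.56) × 0.85 = 9404.6 / 112.32 × 0.85 ≈ 71.2 mL/min
Patient 2: SCr = 307 / 88.4 = 3.473 mg/dL
Patient 2: CrCl = (140 − 71) × 108.7 / (72 × 3.473) × 0.85 = 7500.3 / 250.06 × 0.85 ≈ 25.5 mL/min
|71.2 − 25.5| = 45.7 mL/min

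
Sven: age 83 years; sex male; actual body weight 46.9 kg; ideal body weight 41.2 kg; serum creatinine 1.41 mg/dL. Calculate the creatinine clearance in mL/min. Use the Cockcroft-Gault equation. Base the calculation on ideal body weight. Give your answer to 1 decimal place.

CrCl = (140 − 83) × 41.2 / (72 × 1.41) = 2348.4 / 101.52 ≈ 23.1 mL/min

23.1 mL/min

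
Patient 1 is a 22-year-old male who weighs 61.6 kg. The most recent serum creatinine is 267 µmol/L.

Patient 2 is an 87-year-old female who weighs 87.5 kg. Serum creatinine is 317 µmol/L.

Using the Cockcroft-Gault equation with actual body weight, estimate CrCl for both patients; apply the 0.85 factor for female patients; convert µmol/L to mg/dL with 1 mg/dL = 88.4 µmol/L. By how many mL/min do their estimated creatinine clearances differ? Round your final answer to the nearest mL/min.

Patient 1: SCr = 267 / 88.4 = 3.02 mg/dL
Patient 1: CrCl = (140 − 22) × 61.6 / (72 × 3.02) = 7268.8 / 217.44 ≈ 33.4 mL/min
Patient 2: SCr = 317 / 88.4 = 3.586 mg/dL
Patient 2: CrCl = (140 − 87) × 87.5 / (72 × 3.586) × 0.85 = 4637.5 / 258.19 × 0.85 ≈ 15.3 mL/min
|33.4 − 15.3| = 18.1 mL/min

18 mL/min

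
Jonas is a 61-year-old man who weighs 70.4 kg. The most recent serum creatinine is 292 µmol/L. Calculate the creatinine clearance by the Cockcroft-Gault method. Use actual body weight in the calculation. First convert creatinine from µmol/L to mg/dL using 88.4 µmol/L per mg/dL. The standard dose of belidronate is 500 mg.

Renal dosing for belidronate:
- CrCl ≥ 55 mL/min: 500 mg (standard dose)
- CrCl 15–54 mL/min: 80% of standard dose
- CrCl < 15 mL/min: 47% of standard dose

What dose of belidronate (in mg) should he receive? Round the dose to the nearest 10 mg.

SCr = 292 / 88.4 = 3.303 mg/dL
CrCl = (140 − 61) × 70.4 / (72 × 3.303) = 5561.6 / 237.82 ≈ 23.4 mL/min
CrCl ≈ 23 mL/min → bracket 15–54 mL/min.
80% of 500 mg = 400 mg

400 mg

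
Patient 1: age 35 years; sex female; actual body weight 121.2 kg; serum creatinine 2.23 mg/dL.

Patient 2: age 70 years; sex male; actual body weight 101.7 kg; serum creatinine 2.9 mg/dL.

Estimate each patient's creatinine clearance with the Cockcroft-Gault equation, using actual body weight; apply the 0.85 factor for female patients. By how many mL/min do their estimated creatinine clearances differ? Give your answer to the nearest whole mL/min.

33 mL/min

Patient 1: CrCl = (140 − 35) × 121.2 / (72 × 2.23) × 0.85 = 12726.0 / 160.56 × 0.85 ≈ 67.4 mL/min
Patient 2: CrCl = (140 − 70) × 101.7 / (72 × 2.9) = 7119.0 / 208.80 ≈ 34.1 mL/min
|67.4 − 34.1| = 33.3 mL/min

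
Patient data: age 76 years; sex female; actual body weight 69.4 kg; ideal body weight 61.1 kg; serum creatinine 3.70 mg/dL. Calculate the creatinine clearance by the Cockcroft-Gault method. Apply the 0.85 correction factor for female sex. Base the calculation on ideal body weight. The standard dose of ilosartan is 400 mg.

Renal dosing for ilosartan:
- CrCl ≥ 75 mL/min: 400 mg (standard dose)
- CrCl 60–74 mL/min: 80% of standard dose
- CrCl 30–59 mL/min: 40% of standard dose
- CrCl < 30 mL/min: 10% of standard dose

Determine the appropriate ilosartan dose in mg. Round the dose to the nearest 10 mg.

CrCl = (140 − 76) × 61.1 / (72 × 3.7) × 0.85 = 3910.4 / 266.40 × 0.85 ≈ 12.5 mL/min
CrCl ≈ 12 mL/min → bracket < 30 mL/min.
10% of 400 mg = 40 mg

40 mg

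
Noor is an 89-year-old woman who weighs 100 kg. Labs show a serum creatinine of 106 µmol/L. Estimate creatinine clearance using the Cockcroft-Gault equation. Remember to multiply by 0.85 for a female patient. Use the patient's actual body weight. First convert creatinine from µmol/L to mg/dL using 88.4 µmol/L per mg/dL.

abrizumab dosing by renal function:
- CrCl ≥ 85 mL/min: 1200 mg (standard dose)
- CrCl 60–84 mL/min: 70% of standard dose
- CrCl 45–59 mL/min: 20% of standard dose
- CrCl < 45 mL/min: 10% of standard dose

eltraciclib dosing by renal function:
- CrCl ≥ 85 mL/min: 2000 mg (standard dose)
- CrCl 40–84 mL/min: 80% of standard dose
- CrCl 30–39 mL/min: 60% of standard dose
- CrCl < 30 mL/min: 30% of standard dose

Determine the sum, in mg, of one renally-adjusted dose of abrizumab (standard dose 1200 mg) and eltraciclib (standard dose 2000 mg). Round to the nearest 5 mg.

1840 mg

SCr = 106 / 88.4 = 1.199 mg/dL
CrCl = (140 − 89) × 100 / (72 × 1.199) × 0.85 = 5100.0 / 86.33 × 0.85 ≈ 50.2 mL/min
CrCl ≈ 50 mL/min.
abrizumab: 45–59 mL/min → 20% of 1200 mg = 240 mg.
eltraciclib: 40–84 mL/min → 80% of 2000 mg = 1600 mg.
Total = 240 + 1600 = 1840 mg.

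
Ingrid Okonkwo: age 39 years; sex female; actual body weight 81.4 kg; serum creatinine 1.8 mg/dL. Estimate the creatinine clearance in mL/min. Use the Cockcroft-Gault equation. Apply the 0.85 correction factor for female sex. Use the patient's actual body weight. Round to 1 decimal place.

53.9 mL/min

CrCl = (140 − 39) × 81.4 / (72 × 1.8) × 0.85 = 8221.4 / 129.60 × 0.85 ≈ 53.9 mL/min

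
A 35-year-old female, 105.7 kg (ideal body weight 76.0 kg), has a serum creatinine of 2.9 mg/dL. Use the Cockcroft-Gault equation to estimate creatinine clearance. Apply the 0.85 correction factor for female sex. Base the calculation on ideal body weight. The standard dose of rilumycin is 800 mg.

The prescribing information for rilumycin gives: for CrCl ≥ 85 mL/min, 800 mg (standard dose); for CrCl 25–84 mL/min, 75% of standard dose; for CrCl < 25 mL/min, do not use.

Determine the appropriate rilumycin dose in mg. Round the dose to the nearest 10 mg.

CrCl = (140 − 35) × 76 / (72 × 2.9) × 0.85 = 7980.0 / 208.80 × 0.85 ≈ 32.5 mL/min
CrCl ≈ 32 mL/min → bracket 25–84 mL/min.
75% of 800 mg = 600 mg

600 mg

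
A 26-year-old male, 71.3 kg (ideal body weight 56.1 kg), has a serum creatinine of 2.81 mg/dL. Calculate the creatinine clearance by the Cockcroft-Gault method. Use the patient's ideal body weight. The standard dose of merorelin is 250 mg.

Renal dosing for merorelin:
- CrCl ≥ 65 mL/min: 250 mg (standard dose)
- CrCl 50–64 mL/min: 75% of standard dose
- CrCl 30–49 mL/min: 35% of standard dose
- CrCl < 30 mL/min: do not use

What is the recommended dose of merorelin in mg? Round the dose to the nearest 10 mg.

90 mg

CrCl = (140 − 26) × 56.1 / (72 × 2.81) = 6395.4 / 202.32 ≈ 31.6 mL/min
CrCl ≈ 32 mL/min → bracket 30–49 mL/min.
35% of 250 mg = 87.5 mg → 90 mg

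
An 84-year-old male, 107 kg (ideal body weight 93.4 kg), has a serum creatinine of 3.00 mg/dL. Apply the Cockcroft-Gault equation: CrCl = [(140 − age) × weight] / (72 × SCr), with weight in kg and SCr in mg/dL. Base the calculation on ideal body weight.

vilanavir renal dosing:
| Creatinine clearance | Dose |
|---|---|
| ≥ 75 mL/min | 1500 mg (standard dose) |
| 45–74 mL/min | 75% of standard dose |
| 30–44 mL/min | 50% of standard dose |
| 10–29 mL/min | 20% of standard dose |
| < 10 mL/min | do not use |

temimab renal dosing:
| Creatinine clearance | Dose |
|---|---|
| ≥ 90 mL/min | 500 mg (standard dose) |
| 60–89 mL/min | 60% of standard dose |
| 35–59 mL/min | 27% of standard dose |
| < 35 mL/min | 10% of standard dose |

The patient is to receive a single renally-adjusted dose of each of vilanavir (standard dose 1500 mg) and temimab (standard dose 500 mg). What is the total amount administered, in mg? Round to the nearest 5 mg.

350 mg

CrCl = (140 − 84) × 93.4 / (72 × 3) = 5230.4 / 216.00 ≈ 24.2 mL/min
CrCl ≈ 24 mL/min.
vilanavir: 10–29 mL/min → 20% of 1500 mg = 300 mg.
temimab: < 35 mL/min → 10% of 500 mg = 50 mg.
Total = 300 + 50 = 350 mg.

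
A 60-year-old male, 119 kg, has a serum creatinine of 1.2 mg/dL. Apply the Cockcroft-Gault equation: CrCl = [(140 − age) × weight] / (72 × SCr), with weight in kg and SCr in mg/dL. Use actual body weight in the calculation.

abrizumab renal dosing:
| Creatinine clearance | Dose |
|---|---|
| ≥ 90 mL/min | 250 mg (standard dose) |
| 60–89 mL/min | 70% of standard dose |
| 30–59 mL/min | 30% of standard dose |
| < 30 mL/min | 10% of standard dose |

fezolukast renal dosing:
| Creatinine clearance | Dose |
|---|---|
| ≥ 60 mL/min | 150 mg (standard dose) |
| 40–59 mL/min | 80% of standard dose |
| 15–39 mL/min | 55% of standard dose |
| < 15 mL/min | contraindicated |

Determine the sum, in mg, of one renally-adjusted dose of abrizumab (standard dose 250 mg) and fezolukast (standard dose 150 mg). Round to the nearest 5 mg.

CrCl = (140 − 60) × 119 / (72 × 1.2) = 9520.0 / 86.40 ≈ 110.2 mL/min
CrCl ≈ 110 mL/min.
abrizumab: ≥ 90 mL/min → 100% of 250 mg = 250 mg.
fezolukast: ≥ 60 mL/min → 100% of 150 mg = 150 mg.
Total = 250 + 150 = 400 mg.

400 mg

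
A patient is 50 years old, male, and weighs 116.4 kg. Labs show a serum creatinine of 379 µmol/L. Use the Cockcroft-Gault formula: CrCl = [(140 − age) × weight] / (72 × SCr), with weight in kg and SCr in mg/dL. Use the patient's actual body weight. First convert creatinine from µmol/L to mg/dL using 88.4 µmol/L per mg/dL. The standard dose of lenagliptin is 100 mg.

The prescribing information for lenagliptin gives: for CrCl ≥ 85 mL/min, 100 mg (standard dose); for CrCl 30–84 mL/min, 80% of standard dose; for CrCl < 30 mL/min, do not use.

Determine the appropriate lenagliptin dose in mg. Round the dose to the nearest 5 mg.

80 mg

SCr = 379 / 88.4 = 4.287 mg/dL
CrCl = (140 − 50) × 116.4 / (72 × 4.287) = 10476.0 / 308.66 ≈ 33.9 mL/min
CrCl ≈ 34 mL/min → bracket 30–84 mL/min.
80% of 100 mg = 80 mg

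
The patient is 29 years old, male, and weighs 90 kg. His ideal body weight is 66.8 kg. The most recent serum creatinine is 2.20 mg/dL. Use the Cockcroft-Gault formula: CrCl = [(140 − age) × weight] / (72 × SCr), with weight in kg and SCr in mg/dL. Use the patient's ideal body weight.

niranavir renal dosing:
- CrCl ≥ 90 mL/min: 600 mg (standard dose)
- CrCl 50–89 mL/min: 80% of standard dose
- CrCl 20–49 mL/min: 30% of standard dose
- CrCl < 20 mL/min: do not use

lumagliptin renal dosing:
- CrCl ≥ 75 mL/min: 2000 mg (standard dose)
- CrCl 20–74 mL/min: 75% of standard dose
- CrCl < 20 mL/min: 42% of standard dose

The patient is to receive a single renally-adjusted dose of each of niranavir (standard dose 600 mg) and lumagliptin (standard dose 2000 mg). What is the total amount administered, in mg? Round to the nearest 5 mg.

CrCl = (140 − 29) × 66.8 / (72 × 2.2) = 7414.8 / 158.40 ≈ 46.8 mL/min
CrCl ≈ 47 mL/min.
niranavir: 20–49 mL/min → 30% of 600 mg = 180 mg.
lumagliptin: 20–74 mL/min → 75% of 2000 mg = 1500 mg.
Total = 180 + 1500 = 1680 mg.

1680 mg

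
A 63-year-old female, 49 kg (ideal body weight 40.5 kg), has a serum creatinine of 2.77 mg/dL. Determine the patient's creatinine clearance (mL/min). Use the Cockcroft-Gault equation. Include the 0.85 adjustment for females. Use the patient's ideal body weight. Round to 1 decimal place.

CrCl = (140 − 63) × 40.5 / (72 × 2.77) × 0.85 = 3118.5 / 199.44 × 0.85 ≈ 13.3 mL/min

13.3 mL/min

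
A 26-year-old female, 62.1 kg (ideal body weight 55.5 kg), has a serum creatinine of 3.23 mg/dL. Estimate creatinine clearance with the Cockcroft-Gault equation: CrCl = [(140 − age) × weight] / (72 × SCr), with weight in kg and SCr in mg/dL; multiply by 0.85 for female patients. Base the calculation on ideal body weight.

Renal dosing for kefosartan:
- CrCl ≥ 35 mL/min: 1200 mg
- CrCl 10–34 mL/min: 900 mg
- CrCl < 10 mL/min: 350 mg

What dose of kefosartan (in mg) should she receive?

CrCl = (140 − 26) × 55.5 / (72 × 3.23) × 0.85 = 6327.0 / 232.56 × 0.85 ≈ 23.1 mL/min
CrCl ≈ 23 mL/min → bracket 10–34 mL/min.
Dose for this bracket: 900 mg.

900 mg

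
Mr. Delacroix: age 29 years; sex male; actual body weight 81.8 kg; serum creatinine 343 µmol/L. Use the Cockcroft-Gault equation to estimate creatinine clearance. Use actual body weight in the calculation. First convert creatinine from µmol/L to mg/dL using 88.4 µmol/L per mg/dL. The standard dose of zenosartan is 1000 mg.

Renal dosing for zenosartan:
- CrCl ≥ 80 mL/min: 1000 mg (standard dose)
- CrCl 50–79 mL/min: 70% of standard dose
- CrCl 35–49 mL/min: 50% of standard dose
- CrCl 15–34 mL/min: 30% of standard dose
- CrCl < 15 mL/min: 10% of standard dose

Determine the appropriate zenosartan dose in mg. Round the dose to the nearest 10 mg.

300 mg

SCr = 343 / 88.4 = 3.88 mg/dL
CrCl = (140 − 29) × 81.8 / (72 × 3.88) = 9079.8 / 279.36 ≈ 32.5 mL/min
CrCl ≈ 33 mL/min → bracket 15–34 mL/min.
30% of 1000 mg = 300 mg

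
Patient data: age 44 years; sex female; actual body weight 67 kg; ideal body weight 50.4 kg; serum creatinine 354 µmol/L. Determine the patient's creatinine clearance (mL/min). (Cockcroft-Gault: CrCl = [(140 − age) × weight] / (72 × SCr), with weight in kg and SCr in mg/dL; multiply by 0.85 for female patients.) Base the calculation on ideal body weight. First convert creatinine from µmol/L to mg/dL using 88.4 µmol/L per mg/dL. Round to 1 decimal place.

14.3 mL/min

SCr = 354 / 88.4 = 4.005 mg/dL
CrCl = (140 − 44) × 50.4 / (72 × 4.005) × 0.85 = 4838.4 / 288.36 × 0.85 ≈ 14.3 mL/min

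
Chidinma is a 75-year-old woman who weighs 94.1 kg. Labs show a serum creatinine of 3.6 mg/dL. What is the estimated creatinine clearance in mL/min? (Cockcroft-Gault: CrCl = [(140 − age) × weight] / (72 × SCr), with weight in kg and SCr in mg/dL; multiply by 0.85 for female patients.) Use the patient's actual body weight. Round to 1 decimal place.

20.1 mL/min

CrCl = (140 − 75) × 94.1 / (72 × 3.6) × 0.85 = 6116.5 / 259.20 × 0.85 ≈ 20.1 mL/min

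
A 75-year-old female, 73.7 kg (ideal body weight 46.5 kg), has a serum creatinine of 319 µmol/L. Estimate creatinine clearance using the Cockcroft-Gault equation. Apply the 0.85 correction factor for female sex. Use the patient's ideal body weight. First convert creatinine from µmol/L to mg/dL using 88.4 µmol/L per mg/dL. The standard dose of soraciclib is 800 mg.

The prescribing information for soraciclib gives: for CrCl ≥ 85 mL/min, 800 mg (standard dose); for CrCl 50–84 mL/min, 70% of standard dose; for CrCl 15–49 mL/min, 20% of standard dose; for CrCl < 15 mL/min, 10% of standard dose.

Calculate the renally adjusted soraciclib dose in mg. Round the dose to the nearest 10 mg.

80 mg

SCr = 319 / 88.4 = 3.609 mg/dL
CrCl = (140 − 75) × 46.5 / (72 × 3.609) × 0.85 = 3022.5 / 259.85 × 0.85 ≈ 9.9 mL/min
CrCl ≈ 10 mL/min → bracket < 15 mL/min.
10% of 800 mg = 80 mg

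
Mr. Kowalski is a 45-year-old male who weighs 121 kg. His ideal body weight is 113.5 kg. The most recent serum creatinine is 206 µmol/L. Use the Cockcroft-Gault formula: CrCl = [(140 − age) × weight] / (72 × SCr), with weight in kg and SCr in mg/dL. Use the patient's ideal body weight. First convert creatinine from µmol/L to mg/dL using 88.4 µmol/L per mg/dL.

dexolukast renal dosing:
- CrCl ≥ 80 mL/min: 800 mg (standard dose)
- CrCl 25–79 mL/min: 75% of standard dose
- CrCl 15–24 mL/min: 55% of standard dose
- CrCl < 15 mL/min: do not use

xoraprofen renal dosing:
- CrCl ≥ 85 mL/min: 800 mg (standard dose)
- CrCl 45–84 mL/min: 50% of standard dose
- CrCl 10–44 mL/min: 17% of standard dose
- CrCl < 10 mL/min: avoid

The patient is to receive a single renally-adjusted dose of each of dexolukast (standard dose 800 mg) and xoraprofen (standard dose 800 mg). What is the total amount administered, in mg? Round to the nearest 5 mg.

SCr = 206 / 88.4 = 2.33 mg/dL
CrCl = (140 − 45) × 113.5 / (72 × 2.33) = 10782.5 / 167.76 ≈ 64.3 mL/min
CrCl ≈ 64 mL/min.
dexolukast: 25–79 mL/min → 75% of 800 mg = 600 mg.
xoraprofen: 45–84 mL/min → 50% of 800 mg = 400 mg.
Total = 600 + 400 = 1000 mg.

1000 mg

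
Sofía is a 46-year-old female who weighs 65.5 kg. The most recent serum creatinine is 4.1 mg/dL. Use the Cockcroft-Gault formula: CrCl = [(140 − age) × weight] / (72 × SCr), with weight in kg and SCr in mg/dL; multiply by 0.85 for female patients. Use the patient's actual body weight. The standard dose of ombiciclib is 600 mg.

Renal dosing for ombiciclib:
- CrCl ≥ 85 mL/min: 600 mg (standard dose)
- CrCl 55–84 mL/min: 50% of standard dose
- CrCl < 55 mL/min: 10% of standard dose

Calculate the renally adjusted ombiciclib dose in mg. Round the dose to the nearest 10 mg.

CrCl = (140 − 46) × 65.5 / (72 × 4.1) × 0.85 = 6157.0 / 295.20 × 0.85 ≈ 17.7 mL/min
CrCl ≈ 18 mL/min → bracket < 55 mL/min.
10% of 600 mg = 60 mg

60 mg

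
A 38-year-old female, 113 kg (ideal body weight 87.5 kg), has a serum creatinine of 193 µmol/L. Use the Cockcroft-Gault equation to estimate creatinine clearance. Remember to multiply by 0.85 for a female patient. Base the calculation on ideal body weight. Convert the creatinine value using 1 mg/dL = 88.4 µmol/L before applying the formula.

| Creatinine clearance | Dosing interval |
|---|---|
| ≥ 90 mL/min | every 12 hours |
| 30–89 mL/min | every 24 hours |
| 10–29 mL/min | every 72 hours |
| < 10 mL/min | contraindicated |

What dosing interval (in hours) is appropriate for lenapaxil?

every 24 hours

SCr = 193 / 88.4 = 2.183 mg/dL
CrCl = (140 − 38) × 87.5 / (72 × 2.183) × 0.85 = 8925.0 / 157.18 × 0.85 ≈ 48.3 mL/min
CrCl ≈ 48 mL/min → bracket 30–89 mL/min → every 24 hours.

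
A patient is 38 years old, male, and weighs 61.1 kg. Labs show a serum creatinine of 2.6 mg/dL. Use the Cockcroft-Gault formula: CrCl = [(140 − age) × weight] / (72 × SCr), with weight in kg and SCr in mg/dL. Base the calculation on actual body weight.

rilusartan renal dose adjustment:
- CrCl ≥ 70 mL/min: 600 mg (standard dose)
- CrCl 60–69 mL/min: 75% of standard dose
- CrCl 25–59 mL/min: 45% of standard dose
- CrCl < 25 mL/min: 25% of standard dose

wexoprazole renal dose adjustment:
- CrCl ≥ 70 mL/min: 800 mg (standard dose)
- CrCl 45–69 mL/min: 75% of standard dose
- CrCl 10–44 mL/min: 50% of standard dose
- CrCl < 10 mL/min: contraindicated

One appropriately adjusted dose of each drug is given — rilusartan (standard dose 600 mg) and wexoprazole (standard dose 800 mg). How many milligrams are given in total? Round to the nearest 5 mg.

670 mg

CrCl = (140 − 38) × 61.1 / (72 × 2.6) = 6232.2 / 187.20 ≈ 33.3 mL/min
CrCl ≈ 33 mL/min.
rilusartan: 25–59 mL/min → 45% of 600 mg = 270 mg.
wexoprazole: 10–44 mL/min → 50% of 800 mg = 400 mg.
Total = 270 + 400 = 670 mg.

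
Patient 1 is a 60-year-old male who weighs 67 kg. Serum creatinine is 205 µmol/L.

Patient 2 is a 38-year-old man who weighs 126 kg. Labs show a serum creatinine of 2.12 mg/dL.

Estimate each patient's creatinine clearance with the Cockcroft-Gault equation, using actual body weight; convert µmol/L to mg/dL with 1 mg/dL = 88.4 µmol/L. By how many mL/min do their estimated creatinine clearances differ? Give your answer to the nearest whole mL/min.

52 mL/min

Patient 1: SCr = 205 / 88.4 = 2.319 mg/dL
Patient 1: CrCl = (140 − 60) × 67 / (72 × 2.319) = 5360.0 / 166.97 ≈ 32.1 mL/min
Patient 2: CrCl = (140 − 38) × 126 / (72 × 2.12) = 12852.0 / 152.64 ≈ 84.2 mL/min
|32.1 − 84.2| = 52.1 mL/min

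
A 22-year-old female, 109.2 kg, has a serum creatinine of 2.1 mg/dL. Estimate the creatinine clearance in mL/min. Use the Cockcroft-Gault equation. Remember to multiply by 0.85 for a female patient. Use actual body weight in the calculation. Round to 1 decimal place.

72.4 mL/min

CrCl = (140 − 22) × 109.2 / (72 × 2.1) × 0.85 = 12885.6 / 151.20 × 0.85 ≈ 72.4 mL/min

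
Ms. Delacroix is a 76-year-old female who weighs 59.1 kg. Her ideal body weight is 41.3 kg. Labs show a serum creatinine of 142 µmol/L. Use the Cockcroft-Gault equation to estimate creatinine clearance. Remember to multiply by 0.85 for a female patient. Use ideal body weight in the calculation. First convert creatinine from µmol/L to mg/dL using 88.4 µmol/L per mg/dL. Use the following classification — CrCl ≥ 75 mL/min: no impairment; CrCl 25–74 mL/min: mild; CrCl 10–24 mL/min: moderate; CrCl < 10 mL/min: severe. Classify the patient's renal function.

moderate

SCr = 142 / 88.4 = 1.606 mg/dL
CrCl = (140 − 76) × 41.3 / (72 × 1.606) × 0.85 = 2643.2 / 115.63 × 0.85 ≈ 19.4 mL/min
19 mL/min falls in the 'moderate' range.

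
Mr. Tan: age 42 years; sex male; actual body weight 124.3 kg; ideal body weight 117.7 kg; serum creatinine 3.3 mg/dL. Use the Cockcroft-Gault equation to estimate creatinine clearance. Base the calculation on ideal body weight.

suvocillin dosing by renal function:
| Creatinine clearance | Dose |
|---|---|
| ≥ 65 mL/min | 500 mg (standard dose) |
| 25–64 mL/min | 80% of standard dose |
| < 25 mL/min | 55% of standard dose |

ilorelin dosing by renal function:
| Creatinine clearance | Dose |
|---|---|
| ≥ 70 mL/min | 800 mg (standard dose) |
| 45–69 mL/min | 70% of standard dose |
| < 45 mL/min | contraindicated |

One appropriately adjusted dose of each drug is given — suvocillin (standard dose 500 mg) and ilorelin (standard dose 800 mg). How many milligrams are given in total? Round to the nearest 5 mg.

CrCl = (140 − 42) × 117.7 / (72 × 3.3) = 11534.6 / 237.60 ≈ 48.5 mL/min
CrCl ≈ 49 mL/min.
suvocillin: 25–64 mL/min → 80% of 500 mg = 400 mg.
ilorelin: 45–69 mL/min → 70% of 800 mg = 560 mg.
Total = 400 + 560 = 960 mg.

960 mg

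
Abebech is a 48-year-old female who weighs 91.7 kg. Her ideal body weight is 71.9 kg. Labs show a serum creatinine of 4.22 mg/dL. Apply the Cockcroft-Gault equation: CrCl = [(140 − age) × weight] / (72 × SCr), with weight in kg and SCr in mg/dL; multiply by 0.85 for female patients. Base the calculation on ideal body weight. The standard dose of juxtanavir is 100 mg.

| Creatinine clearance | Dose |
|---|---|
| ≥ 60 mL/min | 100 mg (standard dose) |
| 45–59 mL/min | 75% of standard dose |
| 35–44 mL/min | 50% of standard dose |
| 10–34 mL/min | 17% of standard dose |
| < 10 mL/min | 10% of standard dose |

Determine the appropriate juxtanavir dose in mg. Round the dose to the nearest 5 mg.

15 mg

CrCl = (140 − 48) × 71.9 / (72 × 4.22) × 0.85 = 6614.8 / 303.84 × 0.85 ≈ 18.5 mL/min
CrCl ≈ 19 mL/min → bracket 10–34 mL/min.
17% of 100 mg = 17 mg → 15 mg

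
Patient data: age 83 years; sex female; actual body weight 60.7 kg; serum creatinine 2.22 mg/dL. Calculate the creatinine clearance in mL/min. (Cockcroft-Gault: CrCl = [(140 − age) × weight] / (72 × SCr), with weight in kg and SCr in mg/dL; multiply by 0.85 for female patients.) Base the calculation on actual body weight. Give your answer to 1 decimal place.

18.4 mL/min

CrCl = (140 − 83) × 60.7 / (72 × 2.22) × 0.85 = 3459.9 / 159.84 × 0.85 ≈ 18.4 mL/min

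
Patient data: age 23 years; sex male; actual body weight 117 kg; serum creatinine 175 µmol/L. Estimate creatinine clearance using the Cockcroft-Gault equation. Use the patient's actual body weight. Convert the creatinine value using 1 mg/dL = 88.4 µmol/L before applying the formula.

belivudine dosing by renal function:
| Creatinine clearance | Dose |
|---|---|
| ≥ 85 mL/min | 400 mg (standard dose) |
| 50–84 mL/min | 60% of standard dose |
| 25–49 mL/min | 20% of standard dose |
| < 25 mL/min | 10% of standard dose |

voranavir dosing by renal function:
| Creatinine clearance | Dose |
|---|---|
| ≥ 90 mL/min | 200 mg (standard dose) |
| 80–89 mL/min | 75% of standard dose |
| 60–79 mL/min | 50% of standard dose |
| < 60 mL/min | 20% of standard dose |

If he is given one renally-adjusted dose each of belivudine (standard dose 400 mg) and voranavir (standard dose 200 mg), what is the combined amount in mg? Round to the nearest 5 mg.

600 mg

SCr = 175 / 88.4 = 1.98 mg/dL
CrCl = (140 − 23) × 117 / (72 × 1.98) = 13689.0 / 142.56 ≈ 96.0 mL/min
CrCl ≈ 96 mL/min.
belivudine: ≥ 85 mL/min → 100% of 400 mg = 400 mg.
voranavir: ≥ 90 mL/min → 100% of 200 mg = 200 mg.
Total = 400 + 200 = 600 mg.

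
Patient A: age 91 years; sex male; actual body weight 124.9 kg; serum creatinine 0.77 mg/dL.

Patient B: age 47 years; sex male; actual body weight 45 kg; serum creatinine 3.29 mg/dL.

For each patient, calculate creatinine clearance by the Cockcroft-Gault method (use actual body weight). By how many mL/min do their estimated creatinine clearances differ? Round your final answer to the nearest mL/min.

93 mL/min

Patient A: CrCl = (140 − 91) × 124.9 / (72 × 0.77) = 6120.1 / 55.44 ≈ 110.4 mL/min
Patient B: CrCl = (140 − 47) × 45 / (72 × 3.29) = 4185.0 / 236.88 ≈ 17.7 mL/min
|110.4 − 17.7| = 92.7 mL/min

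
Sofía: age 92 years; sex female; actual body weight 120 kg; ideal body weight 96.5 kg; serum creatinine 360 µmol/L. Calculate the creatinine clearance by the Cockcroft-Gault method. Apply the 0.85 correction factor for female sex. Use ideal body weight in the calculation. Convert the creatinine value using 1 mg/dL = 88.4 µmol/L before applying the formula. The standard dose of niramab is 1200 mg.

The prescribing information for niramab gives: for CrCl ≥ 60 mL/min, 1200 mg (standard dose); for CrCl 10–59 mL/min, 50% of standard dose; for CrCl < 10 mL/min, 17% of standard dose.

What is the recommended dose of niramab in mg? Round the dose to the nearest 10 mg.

600 mg

SCr = 360 / 88.4 = 4.072 mg/dL
CrCl = (140 − 92) × 96.5 / (72 × 4.072) × 0.85 = 4632.0 / 293.18 × 0.85 ≈ 13.4 mL/min
CrCl ≈ 13 mL/min → bracket 10–59 mL/min.
50% of 1200 mg = 600 mg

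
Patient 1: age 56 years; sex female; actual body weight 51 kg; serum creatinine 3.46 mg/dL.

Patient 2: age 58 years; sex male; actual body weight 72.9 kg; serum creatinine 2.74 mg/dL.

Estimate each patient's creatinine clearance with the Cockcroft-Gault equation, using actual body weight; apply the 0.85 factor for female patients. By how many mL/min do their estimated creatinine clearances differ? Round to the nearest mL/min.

Patient 1: CrCl = (140 − 56) × 51 / (72 × 3.46) × 0.85 = 4284.0 / 249.12 × 0.85 ≈ 14.6 mL/min
Patient 2: CrCl = (140 − 58) × 72.9 / (72 × 2.74) = 5977.8 / 197.28 ≈ 30.3 mL/min
|14.6 − 30.3| = 15.7 mL/min

16 mL/min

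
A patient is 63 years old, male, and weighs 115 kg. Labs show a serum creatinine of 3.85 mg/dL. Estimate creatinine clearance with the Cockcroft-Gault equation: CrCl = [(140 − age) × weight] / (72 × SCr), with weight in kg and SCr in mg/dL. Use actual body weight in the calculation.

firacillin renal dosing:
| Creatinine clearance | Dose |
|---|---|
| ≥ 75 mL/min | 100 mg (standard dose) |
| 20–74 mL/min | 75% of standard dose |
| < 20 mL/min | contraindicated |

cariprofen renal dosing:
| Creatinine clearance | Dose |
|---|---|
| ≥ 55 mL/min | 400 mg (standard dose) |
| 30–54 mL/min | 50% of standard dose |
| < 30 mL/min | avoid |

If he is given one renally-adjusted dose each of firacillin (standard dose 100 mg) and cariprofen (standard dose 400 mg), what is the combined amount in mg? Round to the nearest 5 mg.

275 mg

CrCl = (140 − 63) × 115 / (72 × 3.85) = 8855.0 / 277.20 ≈ 31.9 mL/min
CrCl ≈ 32 mL/min.
firacillin: 20–74 mL/min → 75% of 100 mg = 75 mg.
cariprofen: 30–54 mL/min → 50% of 400 mg = 200 mg.
Total = 75 + 200 = 275 mg.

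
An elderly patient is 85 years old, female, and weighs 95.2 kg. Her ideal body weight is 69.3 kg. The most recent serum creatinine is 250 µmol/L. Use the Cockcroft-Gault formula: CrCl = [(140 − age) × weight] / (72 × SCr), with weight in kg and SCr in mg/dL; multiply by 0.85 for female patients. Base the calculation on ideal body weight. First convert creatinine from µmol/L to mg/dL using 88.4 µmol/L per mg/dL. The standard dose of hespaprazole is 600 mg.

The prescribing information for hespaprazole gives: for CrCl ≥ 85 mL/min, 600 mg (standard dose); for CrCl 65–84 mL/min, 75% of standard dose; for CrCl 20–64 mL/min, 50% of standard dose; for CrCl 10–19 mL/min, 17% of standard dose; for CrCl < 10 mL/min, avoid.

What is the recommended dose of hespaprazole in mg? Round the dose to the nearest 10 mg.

SCr = 250 / 88.4 = 2.828 mg/dL
CrCl = (140 − 85) × 69.3 / (72 × 2.828) × 0.85 = 3811.5 / 203.62 × 0.85 ≈ 15.9 mL/min
CrCl ≈ 16 mL/min → bracket 10–19 mL/min.
17% of 600 mg = 102 mg → 100 mg

100 mg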